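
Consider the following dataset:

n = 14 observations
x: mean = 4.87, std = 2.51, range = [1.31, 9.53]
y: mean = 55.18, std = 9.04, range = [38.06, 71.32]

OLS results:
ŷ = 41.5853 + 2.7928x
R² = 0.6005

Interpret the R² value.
About 60.05% of the variability in y is accounted for by the regression on x (R² = 0.6005) — a moderate linear fit.

R² = 1 − SS_res/SS_tot compares the residual scatter to the total scatter of y about its mean.

Here R² = 0.6005:
- Explained: 60.05% of the variation in y
- Unexplained (residual): 100% − 60.05% = 39.95%
- Rule of thumb (below 0.3 weak; 0.3 to below 0.7 moderate; 0.7 and above strong) → moderate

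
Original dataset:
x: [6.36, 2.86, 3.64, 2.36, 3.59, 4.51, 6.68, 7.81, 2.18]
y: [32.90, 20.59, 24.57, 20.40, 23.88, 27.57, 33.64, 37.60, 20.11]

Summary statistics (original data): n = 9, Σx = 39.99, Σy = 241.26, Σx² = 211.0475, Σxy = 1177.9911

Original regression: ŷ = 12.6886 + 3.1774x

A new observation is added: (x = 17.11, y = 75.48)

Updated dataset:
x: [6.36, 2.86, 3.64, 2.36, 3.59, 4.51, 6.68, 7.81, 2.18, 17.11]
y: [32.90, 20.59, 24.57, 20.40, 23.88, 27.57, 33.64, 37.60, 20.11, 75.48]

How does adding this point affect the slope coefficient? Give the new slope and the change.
Adding the point moves β₁ from 3.1774 to 3.7178, i.e. it increases by 0.5404 (+17.0%).

x = 17.11 lies well outside the original x-range [2.18, 7.81] (x̄ ≈ 4.44), so this observation has high leverage and can move the slope substantially.

Step 1: Update the sums with the new point (n goes from 9 to 10)
Σx  = 39.99 + 17.11 = 57.10
Σy  = 241.26 + 75.48 = 316.74
Σx² = 211.0475 + 17.11² = 211.0475 + 292.7521 = 503.7996
Σxy = 1177.9911 + 17.11×75.48 = 1177.9911 + 1291.4628 = 2469.4539

Step 2: Recompute the slope with b₁ = (nΣxy − ΣxΣy) / (nΣx² − (Σx)²)
Numerator   = 10×2469.4539 − 57.10×316.74 = 24694.5390 − 18085.8540 = 6608.6850
Denominator = 10×503.7996 − 57.10² = 5037.9960 − 3260.4100 = 1777.5860
b₁(new) = 6608.6850 / 1777.5860 = 3.7178

(Same formula on the original sums: (9×1177.9911 − 39.99×241.26) / (9×211.0475 − 39.99²) = 953.9325 / 300.2274 = 3.1774, matching the given fit.)

Step 3: Change in slope
Δβ₁ = 3.7178 − 3.1774 = +0.5404
Relative change = +0.5404 / 3.1774 × 100% = +17.0%
→ the slope increases when the point is added.

A high-leverage point only changes the slope if it is off the original line; here y = 75.48 is above the original trend, so the slope increases.
In practice: check such a point for data-entry or measurement error.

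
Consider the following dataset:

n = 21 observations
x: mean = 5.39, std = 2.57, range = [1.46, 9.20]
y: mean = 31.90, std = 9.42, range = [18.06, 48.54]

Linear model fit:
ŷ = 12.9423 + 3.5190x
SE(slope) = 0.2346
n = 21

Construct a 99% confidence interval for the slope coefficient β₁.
The 99% CI for β₁ is (2.8478, 4.1902)

Confidence interval for the slope:

The 99% CI for β₁ is: β̂₁ ± t*(α/2, n-2) × SE(β̂₁)

Step 1: Find critical t-value
- Confidence level = 0.99
- Degrees of freedom = n - 2 = 21 - 2 = 19
- t*(α/2, 19) = 2.8609

Step 2: Calculate margin of error
Margin = 2.8609 × 0.2346 = 0.6712

Step 3: Construct interval
CI = 3.5190 ± 0.6712
CI = (2.8478, 4.1902)

Interpretation: each one-unit increase in x is associated with a change in mean y of between 2.8478 and 4.1902, with 99% confidence.
The interval does not include 0, suggesting a significant linear relationship.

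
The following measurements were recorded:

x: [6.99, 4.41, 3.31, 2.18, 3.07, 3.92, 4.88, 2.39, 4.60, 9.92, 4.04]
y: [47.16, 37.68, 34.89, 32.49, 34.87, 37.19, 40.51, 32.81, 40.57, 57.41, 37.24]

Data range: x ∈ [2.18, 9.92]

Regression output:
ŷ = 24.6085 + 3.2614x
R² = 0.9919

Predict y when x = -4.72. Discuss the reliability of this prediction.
ŷ = 9.2147, but this is extrapolation (below the data range [2.18, 9.92]) and may be unreliable.

Prediction calculation:
ŷ = 24.6085 + 3.2614 × (-4.72)
ŷ = 9.2147

Reliability:
- Data range: x ∈ [2.18, 9.92]
- Prediction point: x = -4.72 is 6.90 units below the observed range → this is EXTRAPOLATION, not interpolation

Why that matters here:
- The linear relationship may not hold outside the observed range
- There are no observations near this x to validate the fitted line there

Report the number if required, but flag clearly that it is an extrapolation.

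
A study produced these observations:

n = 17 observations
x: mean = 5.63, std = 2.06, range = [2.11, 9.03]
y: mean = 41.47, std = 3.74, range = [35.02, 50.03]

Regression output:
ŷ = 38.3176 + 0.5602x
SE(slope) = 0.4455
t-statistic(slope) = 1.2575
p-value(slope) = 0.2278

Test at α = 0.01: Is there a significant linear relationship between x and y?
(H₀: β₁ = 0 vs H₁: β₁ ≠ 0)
p-value = 0.2278 ≥ α = 0.01, so we fail to reject H₀. The relationship is not significant.

Hypothesis test for the slope coefficient:

H₀: β₁ = 0 (no linear relationship)
H₁: β₁ ≠ 0 (linear relationship exists)

Test statistic: t = β̂₁ / SE(β̂₁) = 0.5602 / 0.4455 = 1.2575

p = 0.2278: how often a slope estimate this far from 0 (in SE units) would arise by chance if β₁ were truly 0.

Decision rule: reject H₀ if p-value < α.
p-value = 0.2278 ≥ α = 0.01 → fail to reject H₀.

At α = 0.01 the data do not provide convincing evidence of a nonzero slope.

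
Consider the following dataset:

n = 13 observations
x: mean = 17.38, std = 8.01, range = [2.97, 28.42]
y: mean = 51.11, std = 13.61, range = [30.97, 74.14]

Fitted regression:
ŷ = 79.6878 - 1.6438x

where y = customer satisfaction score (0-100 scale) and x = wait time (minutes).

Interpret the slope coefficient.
For each additional minute of wait time, predicted satisfaction score decreases by approximately 1.6438 points.

The slope β₁ = -1.6438 gives the rate at which the fitted satisfaction score changes with wait time.

Interpretation:
- Wait time up by 1 minute → predicted satisfaction score decreases by 1.6438 points
- This is a linear approximation: the same per-unit change is assumed across the whole observed x range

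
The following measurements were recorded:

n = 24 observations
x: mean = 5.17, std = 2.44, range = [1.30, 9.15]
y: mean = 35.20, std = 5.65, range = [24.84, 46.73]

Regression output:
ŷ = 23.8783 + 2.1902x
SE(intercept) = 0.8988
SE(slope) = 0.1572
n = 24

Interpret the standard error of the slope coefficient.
SE(slope) = 0.1572 measures the uncertainty in the estimated slope. The coefficient is estimated precisely (SE/|β̂₁| = 7.2%).

What SE measures:
- The standard error quantifies the sampling variability of the coefficient estimate
- It is the estimated standard deviation of β̂₁ across hypothetical repeated samples of the same size
- Smaller SE → more precise estimate

Relative precision:
- SE / |β̂₁| = 0.1572 / 2.1902 = 7.2%
- Rule of thumb (under 20%: precise; 20% to under 50%: moderately precise; 50% or more: imprecise) → precise

Link to interval estimation: a confidence interval for β₁ is β̂₁ ± t* × 0.1572, so SE sets the half-width per unit of t*.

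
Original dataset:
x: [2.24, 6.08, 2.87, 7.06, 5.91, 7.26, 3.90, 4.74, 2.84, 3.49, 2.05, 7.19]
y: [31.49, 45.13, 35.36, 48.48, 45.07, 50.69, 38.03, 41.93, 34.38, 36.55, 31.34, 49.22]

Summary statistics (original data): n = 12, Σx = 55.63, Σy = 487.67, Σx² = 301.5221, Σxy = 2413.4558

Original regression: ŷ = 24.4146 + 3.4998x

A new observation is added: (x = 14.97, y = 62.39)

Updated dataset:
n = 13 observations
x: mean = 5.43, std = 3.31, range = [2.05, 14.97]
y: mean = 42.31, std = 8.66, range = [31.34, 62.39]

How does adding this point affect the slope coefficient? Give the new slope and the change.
New slope β₁ = 2.5328 versus 3.4998 before: a change of -0.9670 (-27.6%).

The new point has HIGH LEVERAGE: x = 14.97 is far from the original mean x̄ = 55.63/12 ≈ 4.64 (original range [2.05, 7.26]).

Step 1: Update the sums with the new point (n goes from 12 to 13)
Σx  = 55.63 + 14.97 = 70.60
Σy  = 487.67 + 62.39 = 550.06
Σx² = 301.5221 + 14.97² = 301.5221 + 224.1009 = 525.6230
Σxy = 2413.4558 + 14.97×62.39 = 2413.4558 + 933.9783 = 3347.4341

Step 2: Recompute the slope with b₁ = (nΣxy − ΣxΣy) / (nΣx² − (Σx)²)
Numerator   = 13×3347.4341 − 70.60×550.06 = 43516.6433 − 38834.2360 = 4682.4073
Denominator = 13×525.6230 − 70.60² = 6833.0990 − 4984.3600 = 1848.7390
b₁(new) = 4682.4073 / 1848.7390 = 2.5328

(Same formula on the original sums: (12×2413.4558 − 55.63×487.67) / (12×301.5221 − 55.63²) = 1832.3875 / 523.5683 = 3.4998, matching the given fit.)

Step 3: Change in slope
Δβ₁ = 2.5328 − 3.4998 = -0.9670
Relative change = -0.9670 / 3.4998 × 100% = -27.6%
→ the slope decreases when the point is added.

Because the point sits below the extension of the original line at a high-leverage x, it tilts the fit down.
In practice: check such a point for data-entry or measurement error.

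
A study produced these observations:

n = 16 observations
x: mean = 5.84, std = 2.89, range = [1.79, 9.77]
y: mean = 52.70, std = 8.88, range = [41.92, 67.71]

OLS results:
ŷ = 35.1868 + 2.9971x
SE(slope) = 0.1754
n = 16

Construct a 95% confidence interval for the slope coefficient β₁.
The 95% CI for β₁ is (2.6209, 3.3733)

Confidence interval for the slope:

The 95% CI for β₁ is: β̂₁ ± t*(α/2, n-2) × SE(β̂₁)

Step 1: Find critical t-value
- Confidence level = 0.95
- Degrees of freedom = n - 2 = 16 - 2 = 14
- t*(α/2, 14) = 2.1448

Step 2: Calculate margin of error
Margin = 2.1448 × 0.1754 = 0.3762

Step 3: Construct interval
CI = 2.9971 ± 0.3762
CI = (2.6209, 3.3733)

Interpretation: intervals built this way capture the true β₁ in 95% of repeated samples; here the plausible range for the per-unit effect of x on y is 2.6209 to 3.3733.
The interval does not include 0, suggesting a significant linear relationship.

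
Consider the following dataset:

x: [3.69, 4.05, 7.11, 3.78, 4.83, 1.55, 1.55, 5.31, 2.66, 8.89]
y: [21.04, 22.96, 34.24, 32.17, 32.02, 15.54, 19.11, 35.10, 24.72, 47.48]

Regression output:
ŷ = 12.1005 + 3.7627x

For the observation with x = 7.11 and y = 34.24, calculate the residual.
Residual = -4.6133

The residual is the difference between the actual value and the predicted value:

Residual = y - ŷ

Step 1: Calculate predicted value
ŷ = 12.1005 + 3.7627 × 7.11
ŷ = 38.8533

Step 2: Calculate residual
Residual = 34.24 - 38.8533
Residual = -4.6133

Sign check: y < ŷ, so the point is below the line and the fit overestimates here.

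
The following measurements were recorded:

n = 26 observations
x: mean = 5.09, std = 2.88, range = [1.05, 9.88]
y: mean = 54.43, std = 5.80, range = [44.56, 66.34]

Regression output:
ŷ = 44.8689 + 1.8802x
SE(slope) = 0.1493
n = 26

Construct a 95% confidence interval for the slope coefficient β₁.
The 95% CI for β₁ is (1.5721, 2.1883)

Confidence interval for the slope:

The 95% CI for β₁ is: β̂₁ ± t*(α/2, n-2) × SE(β̂₁)

Step 1: Find critical t-value
- Confidence level = 0.95
- Degrees of freedom = n - 2 = 26 - 2 = 24
- t*(α/2, 24) = 2.0639

Step 2: Calculate margin of error
Margin = 2.0639 × 0.1493 = 0.3081

Step 3: Construct interval
CI = 1.8802 ± 0.3081
CI = (1.5721, 2.1883)

Interpretation: each one-unit increase in x is associated with a change in mean y of between 1.5721 and 2.1883, with 95% confidence.
The interval does not include 0, suggesting a significant linear relationship.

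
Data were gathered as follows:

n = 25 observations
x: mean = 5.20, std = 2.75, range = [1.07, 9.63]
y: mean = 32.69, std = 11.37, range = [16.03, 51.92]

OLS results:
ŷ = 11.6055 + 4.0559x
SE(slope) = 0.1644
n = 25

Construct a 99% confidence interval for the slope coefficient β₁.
The 99% CI for β₁ is (3.5944, 4.5174)

Confidence interval for the slope:

The 99% CI for β₁ is: β̂₁ ± t*(α/2, n-2) × SE(β̂₁)

Step 1: Find critical t-value
- Confidence level = 0.99
- Degrees of freedom = n - 2 = 25 - 2 = 23
- t*(α/2, 23) = 2.8073

Step 2: Calculate margin of error
Margin = 2.8073 × 0.1644 = 0.4615

Step 3: Construct interval
CI = 4.0559 ± 0.4615
CI = (3.5944, 4.5174)

Interpretation: each one-unit increase in x is associated with a change in mean y of between 3.5944 and 4.5174, with 99% confidence.
Since 0 is outside the interval, a two-sided test at α = 0.01 would reject H₀: β₁ = 0.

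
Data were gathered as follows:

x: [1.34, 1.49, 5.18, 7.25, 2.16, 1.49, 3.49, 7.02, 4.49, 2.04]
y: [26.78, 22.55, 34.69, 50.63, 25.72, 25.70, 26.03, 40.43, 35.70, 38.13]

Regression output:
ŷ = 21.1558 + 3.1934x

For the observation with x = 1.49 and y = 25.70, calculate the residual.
Residual = -0.2140

The residual is the difference between the actual value and the predicted value:

Residual = y - ŷ

Step 1: Calculate predicted value
ŷ = 21.1558 + 3.1934 × 1.49
ŷ = 25.9140

Step 2: Calculate residual
Residual = 25.70 - 25.9140
Residual = -0.2140

Interpretation: the model overestimates the actual value by 0.2140 at this point (negative residual → observation lies below the fitted line).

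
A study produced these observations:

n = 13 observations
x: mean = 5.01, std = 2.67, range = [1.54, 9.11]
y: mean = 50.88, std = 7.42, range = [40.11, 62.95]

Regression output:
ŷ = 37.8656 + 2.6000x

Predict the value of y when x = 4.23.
ŷ = 48.8636

Plug x = 4.23 into the fitted line:

ŷ = 37.8656 + 2.6000 × 4.23
ŷ = 37.8656 + 10.9980
ŷ = 48.8636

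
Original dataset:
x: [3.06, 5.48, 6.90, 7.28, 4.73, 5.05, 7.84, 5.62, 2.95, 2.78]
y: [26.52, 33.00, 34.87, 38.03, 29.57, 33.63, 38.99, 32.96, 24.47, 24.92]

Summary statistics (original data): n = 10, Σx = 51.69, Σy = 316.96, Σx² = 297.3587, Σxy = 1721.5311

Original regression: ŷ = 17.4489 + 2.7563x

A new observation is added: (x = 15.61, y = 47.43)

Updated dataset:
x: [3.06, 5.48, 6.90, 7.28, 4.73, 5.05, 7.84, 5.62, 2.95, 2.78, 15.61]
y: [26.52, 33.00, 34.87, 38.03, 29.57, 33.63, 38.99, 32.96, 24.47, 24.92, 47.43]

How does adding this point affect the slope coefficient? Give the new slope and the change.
Adding the point moves β₁ from 2.7563 to 1.7985, i.e. it decreases by 0.9578 (-34.7%).

The new point has HIGH LEVERAGE: x = 15.61 is far from the original mean x̄ = 51.69/10 ≈ 5.17 (original range [2.78, 7.84]).

Step 1: Update the sums with the new point (n goes from 10 to 11)
Σx  = 51.69 + 15.61 = 67.30
Σy  = 316.96 + 47.43 = 364.39
Σx² = 297.3587 + 15.61² = 297.3587 + 243.6721 = 541.0308
Σxy = 1721.5311 + 15.61×47.43 = 1721.5311 + 740.3823 = 2461.9134

Step 2: Recompute the slope with b₁ = (nΣxy − ΣxΣy) / (nΣx² − (Σx)²)
Numerator   = 11×2461.9134 − 67.30×364.39 = 27081.0474 − 24523.4470 = 2557.6004
Denominator = 11×541.0308 − 67.30² = 5951.3388 − 4529.2900 = 1422.0488
b₁(new) = 2557.6004 / 1422.0488 = 1.7985

(Same formula on the original sums: (10×1721.5311 − 51.69×316.96) / (10×297.3587 − 51.69²) = 831.6486 / 301.7309 = 2.7563, matching the given fit.)

Step 3: Change in slope
Δβ₁ = 1.7985 − 2.7563 = -0.9578
Relative change = -0.9578 / 2.7563 × 100% = -34.7%
→ the slope decreases when the point is added.

Because the point sits below the extension of the original line at a high-leverage x, it tilts the fit down.
In practice: examine leverage (hᵢ) and Cook's distance rather than deleting it automatically; refit with and without it and report both if conclusions differ.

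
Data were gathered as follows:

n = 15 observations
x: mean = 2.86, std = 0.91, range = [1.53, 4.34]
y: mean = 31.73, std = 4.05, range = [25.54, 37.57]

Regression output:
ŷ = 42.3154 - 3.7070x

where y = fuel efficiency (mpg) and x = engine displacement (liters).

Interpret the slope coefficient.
On average, fuel efficiency is about 3.7070 mpg lower for every extra liter of engine displacement.

The slope coefficient β₁ = -3.7070 represents the marginal effect of engine displacement on fuel efficiency.

Interpretation:
- Engine displacement up by 1 liter → predicted fuel efficiency decreases by 3.7070 mpg
- The effect is assumed constant over the observed range of x (linearity)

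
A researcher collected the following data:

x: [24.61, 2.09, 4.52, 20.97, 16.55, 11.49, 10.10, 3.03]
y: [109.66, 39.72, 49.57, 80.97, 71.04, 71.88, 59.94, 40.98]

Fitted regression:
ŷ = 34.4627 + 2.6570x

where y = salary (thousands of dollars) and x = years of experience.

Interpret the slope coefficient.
For each additional year of experience, predicted salary increases by approximately 2.6570 thousand dollars.

The slope β₁ = 2.6570 gives the rate at which the fitted salary changes with experience.

Interpretation:
- Experience up by 1 year → predicted salary increases by 2.6570 thousand dollars
- This is a linear approximation: the same per-unit change is assumed across the whole observed x range
- The slope describes association in these data, not necessarily a causal effect

The intercept β₀ = 34.4627 is the predicted salary when experience = 0; since the smallest observed x is 2.09, this is an extrapolation and mainly anchors the line.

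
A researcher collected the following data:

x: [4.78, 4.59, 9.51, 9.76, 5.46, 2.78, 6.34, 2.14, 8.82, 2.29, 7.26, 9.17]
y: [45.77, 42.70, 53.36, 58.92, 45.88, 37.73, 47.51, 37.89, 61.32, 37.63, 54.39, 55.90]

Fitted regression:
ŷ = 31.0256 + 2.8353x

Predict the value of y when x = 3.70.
ŷ = 41.5162

Plug x = 3.70 into the fitted line:

ŷ = 31.0256 + 2.8353 × 3.70
ŷ = 31.0256 + 10.4906
ŷ = 41.5162

This is a point prediction; actual observations scatter around it by roughly the residual standard deviation.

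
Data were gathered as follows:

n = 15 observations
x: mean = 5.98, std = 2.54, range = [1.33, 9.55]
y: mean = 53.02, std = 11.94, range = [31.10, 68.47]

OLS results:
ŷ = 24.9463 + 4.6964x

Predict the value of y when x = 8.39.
ŷ = 64.3491

Plug x = 8.39 into the fitted line:

ŷ = 24.9463 + 4.6964 × 8.39
ŷ = 24.9463 + 39.4028
ŷ = 64.3491

This is a point prediction; actual observations scatter around it by roughly the residual standard deviation.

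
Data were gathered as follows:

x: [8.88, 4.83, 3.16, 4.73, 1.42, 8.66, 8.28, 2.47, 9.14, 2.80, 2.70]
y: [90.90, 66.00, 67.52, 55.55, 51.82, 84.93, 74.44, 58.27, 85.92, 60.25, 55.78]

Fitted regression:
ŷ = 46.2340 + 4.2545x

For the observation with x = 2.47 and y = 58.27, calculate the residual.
Residual = 1.5274

The residual is the difference between the actual value and the predicted value:

Residual = y - ŷ

Step 1: Calculate predicted value
ŷ = 46.2340 + 4.2545 × 2.47
ŷ = 56.7426

Step 2: Calculate residual
Residual = 58.27 - 56.7426
Residual = 1.5274

The residual is positive, so the observed y = 58.27 sits above the regression line (the line underestimates it by 1.5274).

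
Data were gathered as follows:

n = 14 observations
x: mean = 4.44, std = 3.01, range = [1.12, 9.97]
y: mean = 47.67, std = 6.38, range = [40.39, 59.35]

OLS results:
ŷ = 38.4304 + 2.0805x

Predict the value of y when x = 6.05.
ŷ = 51.0174

x = 6.05 lies inside the observed range [1.12, 9.97], so the fitted equation applies directly:

ŷ = 38.4304 + 2.0805 × 6.05
ŷ = 38.4304 + 12.5870
ŷ = 51.0174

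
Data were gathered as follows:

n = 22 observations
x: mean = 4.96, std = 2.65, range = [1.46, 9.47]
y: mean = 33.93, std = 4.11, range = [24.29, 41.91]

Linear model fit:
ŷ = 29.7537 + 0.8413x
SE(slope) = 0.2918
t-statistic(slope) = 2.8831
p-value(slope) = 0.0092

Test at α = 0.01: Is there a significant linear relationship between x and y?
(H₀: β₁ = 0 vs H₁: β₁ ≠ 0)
Since p-value = 0.0092 < α = 0.01, reject H₀ — the slope is significantly different from 0.

Hypothesis test for the slope coefficient:

H₀: β₁ = 0 (no linear relationship)
H₁: β₁ ≠ 0 (linear relationship exists)

Test statistic: t = β̂₁ / SE(β̂₁) = 0.8413 / 0.2918 = 2.8831

With df = 20, the two-sided p-value for |t| = 2.8831 is 0.0092.

Decision rule: reject H₀ if p-value < α.
p-value = 0.0092 < α = 0.01 → reject H₀.

At α = 0.01 the data do provide convincing evidence of a nonzero slope.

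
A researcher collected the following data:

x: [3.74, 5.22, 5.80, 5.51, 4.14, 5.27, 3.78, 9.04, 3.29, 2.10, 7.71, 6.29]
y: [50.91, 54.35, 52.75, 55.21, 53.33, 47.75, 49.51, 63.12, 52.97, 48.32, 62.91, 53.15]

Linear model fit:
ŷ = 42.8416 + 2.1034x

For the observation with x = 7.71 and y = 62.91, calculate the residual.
Residual = 3.8512

The residual is the difference between the actual value and the predicted value:

Residual = y - ŷ

Step 1: Calculate predicted value
ŷ = 42.8416 + 2.1034 × 7.71
ŷ = 59.0588

Step 2: Calculate residual
Residual = 62.91 - 59.0588
Residual = 3.8512

Sign check: y > ŷ, so the point is above the line and the fit underestimates here.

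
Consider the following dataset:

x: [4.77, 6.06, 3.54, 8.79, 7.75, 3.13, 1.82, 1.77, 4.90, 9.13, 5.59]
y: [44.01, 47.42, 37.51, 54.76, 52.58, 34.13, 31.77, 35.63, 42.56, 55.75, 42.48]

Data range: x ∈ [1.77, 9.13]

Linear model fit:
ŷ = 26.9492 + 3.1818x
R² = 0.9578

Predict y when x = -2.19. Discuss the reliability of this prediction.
The equation gives ŷ = 19.9811; however x = -2.19 is 3.96 units below the observed range, so this extrapolated value should not be trusted.

Prediction calculation:
ŷ = 26.9492 + 3.1818 × (-2.19)
ŷ = 19.9811

Reliability:
- Data range: x ∈ [1.77, 9.13]
- Prediction point: x = -2.19 is 3.96 units below the observed range → this is EXTRAPOLATION, not interpolation

Why that matters here:
- The standard error of prediction grows with (x − x̄)², and x = -2.19 is far from x̄ = 5.20
- There are no observations near this x to validate the fitted line there

The R² = 0.9578 only validates the fit within [1.77, 9.13]; treat ŷ = 19.9811 with caution.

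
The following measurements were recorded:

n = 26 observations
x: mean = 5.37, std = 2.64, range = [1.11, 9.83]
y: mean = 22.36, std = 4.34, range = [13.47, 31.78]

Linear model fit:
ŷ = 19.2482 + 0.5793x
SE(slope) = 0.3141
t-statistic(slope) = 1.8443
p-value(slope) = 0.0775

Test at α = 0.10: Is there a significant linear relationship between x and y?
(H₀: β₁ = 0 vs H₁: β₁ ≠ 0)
Reject H₀: p-value = 0.0775 < α = 0.10. The linear relationship is significant at the 10% level.

Hypothesis test for the slope coefficient:

H₀: β₁ = 0 (no linear relationship)
H₁: β₁ ≠ 0 (linear relationship exists)

Test statistic: t = β̂₁ / SE(β̂₁) = 0.5793 / 0.3141 = 1.8443

p = 0.0775: how often a slope estimate this far from 0 (in SE units) would arise by chance if β₁ were truly 0.

Decision rule: reject H₀ if p-value < α.
p-value = 0.0775 < α = 0.10 → reject H₀.

There is sufficient evidence at the 10% significance level to conclude that a linear relationship exists between x and y.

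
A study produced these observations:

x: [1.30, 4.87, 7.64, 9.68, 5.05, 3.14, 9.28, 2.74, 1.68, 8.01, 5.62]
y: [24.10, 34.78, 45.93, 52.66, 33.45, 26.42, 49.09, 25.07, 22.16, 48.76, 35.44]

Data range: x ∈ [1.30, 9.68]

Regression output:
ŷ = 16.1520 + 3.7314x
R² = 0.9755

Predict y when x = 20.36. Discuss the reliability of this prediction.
ŷ = 92.1233 (extrapolation — x = 20.36 lies outside [1.30, 9.68], so reliability is low).

Prediction calculation:
ŷ = 16.1520 + 3.7314 × 20.36
ŷ = 92.1233

Reliability:
- Data range: x ∈ [1.30, 9.68]
- Prediction point: x = 20.36 is 10.68 units above the observed range → this is EXTRAPOLATION, not interpolation

Why that matters here:
- R² describes fit only over the sampled x values; it says nothing about behaviour beyond them
- The standard error of prediction grows with (x − x̄)², and x = 20.36 is far from x̄ = 5.36
- There are no observations near this x to validate the fitted line there

A defensible statement: 'if the linear trend continued to x = 20.36, y would be about 92.1233' — the premise is untested.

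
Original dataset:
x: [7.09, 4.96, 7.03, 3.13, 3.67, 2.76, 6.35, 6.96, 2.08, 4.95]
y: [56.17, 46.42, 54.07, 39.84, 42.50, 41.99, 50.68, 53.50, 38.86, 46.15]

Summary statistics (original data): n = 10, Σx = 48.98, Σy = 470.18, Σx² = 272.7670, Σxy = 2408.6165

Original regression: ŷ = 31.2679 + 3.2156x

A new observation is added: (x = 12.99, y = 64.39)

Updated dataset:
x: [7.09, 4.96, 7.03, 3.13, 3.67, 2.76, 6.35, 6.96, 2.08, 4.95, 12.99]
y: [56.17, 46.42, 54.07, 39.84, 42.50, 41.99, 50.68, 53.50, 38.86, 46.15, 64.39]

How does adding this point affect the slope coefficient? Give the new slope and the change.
New slope β₁ = 2.5270 versus 3.2156 before: a change of -0.6886 (-21.4%).

x = 12.99 lies well outside the original x-range [2.08, 7.09] (x̄ ≈ 4.90), so this observation has high leverage and can move the slope substantially.

Step 1: Update the sums with the new point (n goes from 10 to 11)
Σx  = 48.98 + 12.99 = 61.97
Σy  = 470.18 + 64.39 = 534.57
Σx² = 272.7670 + 12.99² = 272.7670 + 168.7401 = 441.5071
Σxy = 2408.6165 + 12.99×64.39 = 2408.6165 + 836.4261 = 3245.0426

Step 2: Recompute the slope with b₁ = (nΣxy − ΣxΣy) / (nΣx² − (Σx)²)
Numerator   = 11×3245.0426 − 61.97×534.57 = 35695.4686 − 33127.3029 = 2568.1657
Denominator = 11×441.5071 − 61.97² = 4856.5781 − 3840.2809 = 1016.2972
b₁(new) = 2568.1657 / 1016.2972 = 2.5270

(Same formula on the original sums: (10×2408.6165 − 48.98×470.18) / (10×272.7670 − 48.98²) = 1056.7486 / 328.6296 = 3.2156, matching the given fit.)

Step 3: Change in slope
Δβ₁ = 2.5270 − 3.2156 = -0.6886
Relative change = -0.6886 / 3.2156 × 100% = -21.4%
→ the slope decreases when the point is added.

Because the point sits below the extension of the original line at a high-leverage x, it tilts the fit down.
In practice: refit with and without it and report both if conclusions differ.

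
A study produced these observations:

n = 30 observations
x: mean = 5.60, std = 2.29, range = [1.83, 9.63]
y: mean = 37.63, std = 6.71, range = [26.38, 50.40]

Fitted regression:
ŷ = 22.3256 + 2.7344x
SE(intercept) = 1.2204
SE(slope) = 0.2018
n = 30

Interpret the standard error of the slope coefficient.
SE(slope) = 0.2018 measures the uncertainty in the estimated slope. The coefficient is estimated precisely (SE/|β̂₁| = 7.4%).

What SE measures:
- The standard error quantifies the sampling variability of the coefficient estimate
- It is the estimated standard deviation of β̂₁ across hypothetical repeated samples of the same size
- Smaller SE → more precise estimate

Relative precision:
- SE / |β̂₁| = 0.2018 / 2.7344 = 7.4%
- Rule of thumb (under 20%: precise; 20% to under 50%: moderately precise; 50% or more: imprecise) → precise

Link to the t-test: t = β̂₁ / SE(β̂₁) = 2.7344 / 0.2018 = 13.5500, the statistic for H₀: β₁ = 0.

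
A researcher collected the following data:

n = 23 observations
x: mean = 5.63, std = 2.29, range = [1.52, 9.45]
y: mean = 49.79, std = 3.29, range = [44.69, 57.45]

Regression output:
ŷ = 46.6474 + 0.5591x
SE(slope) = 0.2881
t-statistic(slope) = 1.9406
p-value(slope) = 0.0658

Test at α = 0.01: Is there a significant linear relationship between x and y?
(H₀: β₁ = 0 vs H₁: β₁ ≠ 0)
Since p-value = 0.0658 ≥ α = 0.01, fail to reject H₀ — the slope is not significantly different from 0.

Hypothesis test for the slope coefficient:

H₀: β₁ = 0 (no linear relationship)
H₁: β₁ ≠ 0 (linear relationship exists)

Test statistic: t = β̂₁ / SE(β̂₁) = 0.5591 / 0.2881 = 1.9406

The p-value (0.0658) is the probability, under H₀, of a t-statistic at least as extreme as |t| = 1.9406 (two-sided, df = n − 2 = 21).

Decision rule: reject H₀ if p-value < α.
p-value = 0.0658 ≥ α = 0.01 → fail to reject H₀.

There is not sufficient evidence at the 1% significance level to conclude that a linear relationship exists between x and y.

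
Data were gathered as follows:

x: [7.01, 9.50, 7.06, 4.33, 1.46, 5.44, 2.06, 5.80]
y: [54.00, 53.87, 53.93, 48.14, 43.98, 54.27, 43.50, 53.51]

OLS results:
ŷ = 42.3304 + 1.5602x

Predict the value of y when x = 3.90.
ŷ = 48.4152

To predict y for x = 3.90, substitute into the regression equation:

ŷ = 42.3304 + 1.5602 × 3.90
ŷ = 42.3304 + 6.0848
ŷ = 48.4152

This is a point prediction; actual observations scatter around it by roughly the residual standard deviation.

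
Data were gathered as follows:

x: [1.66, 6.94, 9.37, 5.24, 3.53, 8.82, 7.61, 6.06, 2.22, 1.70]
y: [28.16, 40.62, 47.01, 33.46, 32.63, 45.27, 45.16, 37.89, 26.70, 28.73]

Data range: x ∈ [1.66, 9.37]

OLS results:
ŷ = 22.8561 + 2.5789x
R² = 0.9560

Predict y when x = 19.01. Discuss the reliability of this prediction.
The equation gives ŷ = 71.8810; however x = 19.01 is 9.64 units above the observed range, so this extrapolated value should not be trusted.

Prediction calculation:
ŷ = 22.8561 + 2.5789 × 19.01
ŷ = 71.8810

Reliability:
- Data range: x ∈ [1.66, 9.37]
- Prediction point: x = 19.01 is 9.64 units above the observed range → this is EXTRAPOLATION, not interpolation

Why that matters here:
- There are no observations near this x to validate the fitted line there
- Real relationships often flatten, saturate, or turn nonlinear at extremes
- The linear relationship may not hold outside the observed range

Report the number if required, but flag clearly that it is an extrapolation.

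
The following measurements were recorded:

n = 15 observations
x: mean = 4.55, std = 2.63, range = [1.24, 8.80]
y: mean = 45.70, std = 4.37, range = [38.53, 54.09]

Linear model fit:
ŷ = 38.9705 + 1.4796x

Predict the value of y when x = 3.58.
ŷ = 44.2675

Plug x = 3.58 into the fitted line:

ŷ = 38.9705 + 1.4796 × 3.58
ŷ = 38.9705 + 5.2970
ŷ = 44.2675

This is the fitted mean response at that x — an individual observation would come with a wider prediction interval.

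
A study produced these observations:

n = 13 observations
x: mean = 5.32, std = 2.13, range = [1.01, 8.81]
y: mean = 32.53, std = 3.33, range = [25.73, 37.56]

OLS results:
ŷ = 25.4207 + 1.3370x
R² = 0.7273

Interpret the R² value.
The model explains 72.73% of the variance in y (R² = 0.7273), leaving 27.27% unexplained; the fit is strong.

R² = 1 − SS_res/SS_tot compares the residual scatter to the total scatter of y about its mean.

Here R² = 0.7273:
- Explained: 72.73% of the variation in y
- Unexplained (residual): 100% − 72.73% = 27.27%
- Rule of thumb (below 0.3 weak; 0.3 to below 0.7 moderate; 0.7 and above strong) → strong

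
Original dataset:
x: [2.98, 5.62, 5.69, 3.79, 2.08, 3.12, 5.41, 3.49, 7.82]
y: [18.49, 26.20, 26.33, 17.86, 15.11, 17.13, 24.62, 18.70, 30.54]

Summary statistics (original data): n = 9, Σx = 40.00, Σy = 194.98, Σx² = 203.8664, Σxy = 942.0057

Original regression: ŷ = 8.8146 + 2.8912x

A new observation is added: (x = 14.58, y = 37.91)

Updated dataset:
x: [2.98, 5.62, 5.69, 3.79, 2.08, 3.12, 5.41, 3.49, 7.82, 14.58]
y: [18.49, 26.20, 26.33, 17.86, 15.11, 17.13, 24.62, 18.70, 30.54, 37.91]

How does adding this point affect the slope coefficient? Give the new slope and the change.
New slope β₁ = 1.8864 versus 2.8912 before: a change of -1.0048 (-34.8%).

The new point has HIGH LEVERAGE: x = 14.58 is far from the original mean x̄ = 40.00/9 ≈ 4.44 (original range [2.08, 7.82]).

Step 1: Update the sums with the new point (n goes from 9 to 10)
Σx  = 40.00 + 14.58 = 54.58
Σy  = 194.98 + 37.91 = 232.89
Σx² = 203.8664 + 14.58² = 203.8664 + 212.5764 = 416.4428
Σxy = 942.0057 + 14.58×37.91 = 942.0057 + 552.7278 = 1494.7335

Step 2: Recompute the slope with b₁ = (nΣxy − ΣxΣy) / (nΣx² − (Σx)²)
Numerator   = 10×1494.7335 − 54.58×232.89 = 14947.3350 − 12711.1362 = 2236.1988
Denominator = 10×416.4428 − 54.58² = 4164.4280 − 2978.9764 = 1185.4516
b₁(new) = 2236.1988 / 1185.4516 = 1.8864

(Same formula on the original sums: (9×942.0057 − 40.00×194.98) / (9×203.8664 − 40.00²) = 678.8513 / 234.7976 = 2.8912, matching the given fit.)

Step 3: Change in slope
Δβ₁ = 1.8864 − 2.8912 = -1.0048
Relative change = -1.0048 / 2.8912 × 100% = -34.8%
→ the slope decreases when the point is added.

A high-leverage point only changes the slope if it is off the original line; here y = 37.91 is below the original trend, so the slope decreases.
In practice: examine leverage (hᵢ) and Cook's distance rather than deleting it automatically; investigate whether it comes from the same population as the rest of the sample.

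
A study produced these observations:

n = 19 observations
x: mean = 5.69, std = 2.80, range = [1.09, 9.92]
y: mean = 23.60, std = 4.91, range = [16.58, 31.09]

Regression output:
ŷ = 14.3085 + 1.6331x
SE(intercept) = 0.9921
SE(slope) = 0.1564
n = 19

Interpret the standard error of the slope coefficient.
The slope 1.6331 is pinned down to within about ±0.1564 (one SE) by these data — relative uncertainty 9.6%, i.e. precise.

SE(β̂₁) = 0.1564 says: if we drew many samples of n = 19 from the same population and refit each time, the fitted slopes would scatter with a standard deviation of roughly 0.1564 around the true β₁.

Relative precision:
- SE / |β̂₁| = 0.1564 / 1.6331 = 9.6%
- Rule of thumb (under 20%: precise; 20% to under 50%: moderately precise; 50% or more: imprecise) → precise

Link to the t-test: t = β̂₁ / SE(β̂₁) = 1.6331 / 0.1564 = 10.4418, the statistic for H₀: β₁ = 0.

What drives SE(β̂₁): larger n (here n = 19) → smaller SE; wider spread of x values → smaller SE.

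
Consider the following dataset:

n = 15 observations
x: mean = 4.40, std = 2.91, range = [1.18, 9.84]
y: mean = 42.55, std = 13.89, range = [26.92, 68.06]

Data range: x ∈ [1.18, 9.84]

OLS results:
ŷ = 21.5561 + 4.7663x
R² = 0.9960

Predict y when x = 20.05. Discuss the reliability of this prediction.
ŷ = 117.1204 (extrapolation — x = 20.05 lies outside [1.18, 9.84], so reliability is low).

Prediction calculation:
ŷ = 21.5561 + 4.7663 × 20.05
ŷ = 117.1204

Reliability:
- Data range: x ∈ [1.18, 9.84]
- Prediction point: x = 20.05 is 10.21 units above the observed range → this is EXTRAPOLATION, not interpolation

Why that matters here:
- The standard error of prediction grows with (x − x̄)², and x = 20.05 is far from x̄ = 4.40
- There are no observations near this x to validate the fitted line there
- R² describes fit only over the sampled x values; it says nothing about behaviour beyond them

Report the number if required, but flag clearly that it is an extrapolation.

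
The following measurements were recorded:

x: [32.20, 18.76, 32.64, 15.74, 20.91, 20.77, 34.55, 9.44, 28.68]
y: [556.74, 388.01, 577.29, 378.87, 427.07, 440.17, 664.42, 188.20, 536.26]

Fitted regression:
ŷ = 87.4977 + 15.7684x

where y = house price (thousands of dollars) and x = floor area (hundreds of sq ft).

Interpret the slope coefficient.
An increase of one hundred sq ft in floor area is associated with a 15.7684 thousand dollars increase in predicted house price.

The slope β₁ = 15.7684 gives the rate at which the fitted house price changes with floor area.

Interpretation:
- Floor area up by 1 hundred sq ft → predicted house price increases by 15.7684 thousand dollars
- This is a linear approximation: the same per-unit change is assumed across the whole observed x range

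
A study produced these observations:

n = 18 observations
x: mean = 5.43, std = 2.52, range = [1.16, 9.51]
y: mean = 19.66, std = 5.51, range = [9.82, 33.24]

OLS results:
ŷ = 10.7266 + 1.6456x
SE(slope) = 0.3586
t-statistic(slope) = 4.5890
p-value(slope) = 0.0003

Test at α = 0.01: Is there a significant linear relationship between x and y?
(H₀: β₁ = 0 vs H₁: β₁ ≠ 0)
p-value = 0.0003 < α = 0.01, so we reject H₀. The relationship is significant.

Hypothesis test for the slope coefficient:

H₀: β₁ = 0 (no linear relationship)
H₁: β₁ ≠ 0 (linear relationship exists)

Test statistic: t = β̂₁ / SE(β̂₁) = 1.6456 / 0.3586 = 4.5890

p = 0.0003: how often a slope estimate this far from 0 (in SE units) would arise by chance if β₁ were truly 0.

Decision rule: reject H₀ if p-value < α.
p-value = 0.0003 < α = 0.01 → reject H₀.

At α = 0.01 the data do provide convincing evidence of a nonzero slope.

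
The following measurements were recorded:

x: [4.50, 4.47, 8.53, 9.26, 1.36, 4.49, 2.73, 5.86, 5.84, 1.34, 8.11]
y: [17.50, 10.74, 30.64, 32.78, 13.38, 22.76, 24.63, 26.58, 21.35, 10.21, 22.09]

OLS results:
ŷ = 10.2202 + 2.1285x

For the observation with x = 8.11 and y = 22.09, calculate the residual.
Residual = -5.3923

The residual is the difference between the actual value and the predicted value:

Residual = y - ŷ

Step 1: Calculate predicted value
ŷ = 10.2202 + 2.1285 × 8.11
ŷ = 27.4823

Step 2: Calculate residual
Residual = 22.09 - 27.4823
Residual = -5.3923

The residual is negative, so the observed y = 22.09 sits below the regression line (the line overestimates it by 5.3923).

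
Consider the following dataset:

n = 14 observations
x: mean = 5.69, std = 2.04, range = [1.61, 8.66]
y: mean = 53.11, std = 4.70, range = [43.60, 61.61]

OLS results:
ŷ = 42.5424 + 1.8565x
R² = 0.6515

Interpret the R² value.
The model explains 65.15% of the variance in y (R² = 0.6515), leaving 34.85% unexplained; the fit is moderate.

R² (coefficient of determination) measures the proportion of variance in y explained by the regression model.

Here R² = 0.6515:
- Explained: 65.15% of the variation in y
- Unexplained (residual): 100% − 65.15% = 34.85%
- Rule of thumb (below 0.3 weak; 0.3 to below 0.7 moderate; 0.7 and above strong) → moderate

Note: R² says nothing about causation, and a high R² does not by itself mean the linear form is appropriate — check the residuals.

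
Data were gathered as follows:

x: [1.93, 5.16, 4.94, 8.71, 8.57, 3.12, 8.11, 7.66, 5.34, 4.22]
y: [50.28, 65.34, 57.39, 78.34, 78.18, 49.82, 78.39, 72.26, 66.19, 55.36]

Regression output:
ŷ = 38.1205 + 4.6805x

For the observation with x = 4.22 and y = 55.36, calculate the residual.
Residual = -2.5122

The residual is the difference between the actual value and the predicted value:

Residual = y - ŷ

Step 1: Calculate predicted value
ŷ = 38.1205 + 4.6805 × 4.22
ŷ = 57.8722

Step 2: Calculate residual
Residual = 55.36 - 57.8722
Residual = -2.5122

Interpretation: the model overestimates the actual value by 2.5122 at this point (negative residual → observation lies below the fitted line).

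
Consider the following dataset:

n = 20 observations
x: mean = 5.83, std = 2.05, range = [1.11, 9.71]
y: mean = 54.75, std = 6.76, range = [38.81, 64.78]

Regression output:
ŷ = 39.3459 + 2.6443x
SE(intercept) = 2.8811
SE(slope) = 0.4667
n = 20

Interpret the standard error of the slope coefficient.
The slope 2.6443 is pinned down to within about ±0.4667 (one SE) by these data — relative uncertainty 17.6%, i.e. precise.

SE(β̂₁) = 0.4667 says: if we drew many samples of n = 20 from the same population and refit each time, the fitted slopes would scatter with a standard deviation of roughly 0.4667 around the true β₁.

Relative precision:
- SE / |β̂₁| = 0.4667 / 2.6443 = 17.6%
- Rule of thumb (under 20%: precise; 20% to under 50%: moderately precise; 50% or more: imprecise) → precise

Link to the t-test: t = β̂₁ / SE(β̂₁) = 2.6443 / 0.4667 = 5.6660, the statistic for H₀: β₁ = 0.

What drives SE(β̂₁): larger n (here n = 20) → smaller SE; more residual scatter → larger SE; wider spread of x values → smaller SE.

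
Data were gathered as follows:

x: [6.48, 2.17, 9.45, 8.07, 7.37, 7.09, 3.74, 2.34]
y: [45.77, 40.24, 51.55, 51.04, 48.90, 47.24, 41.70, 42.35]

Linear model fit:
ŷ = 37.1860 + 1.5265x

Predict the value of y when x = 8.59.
ŷ = 50.2986

x = 8.59 lies inside the observed range [2.17, 9.45], so the fitted equation applies directly:

ŷ = 37.1860 + 1.5265 × 8.59
ŷ = 37.1860 + 13.1126
ŷ = 50.2986

This is the fitted mean response at that x — an individual observation would come with a wider prediction interval.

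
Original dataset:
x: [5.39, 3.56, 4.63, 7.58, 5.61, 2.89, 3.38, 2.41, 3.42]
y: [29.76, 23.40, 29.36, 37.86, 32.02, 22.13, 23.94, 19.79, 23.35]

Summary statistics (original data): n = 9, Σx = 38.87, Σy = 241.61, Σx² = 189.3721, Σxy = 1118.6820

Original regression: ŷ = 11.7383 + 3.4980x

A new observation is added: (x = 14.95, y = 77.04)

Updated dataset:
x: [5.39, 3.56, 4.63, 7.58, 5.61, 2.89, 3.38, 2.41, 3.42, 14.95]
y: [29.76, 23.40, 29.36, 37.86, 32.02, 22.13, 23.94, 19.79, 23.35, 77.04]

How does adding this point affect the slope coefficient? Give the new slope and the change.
The slope changes from 3.4980 to 4.5080 (change of +1.0100, or +28.9%).

The new point has HIGH LEVERAGE: x = 14.95 is far from the original mean x̄ = 38.87/9 ≈ 4.32 (original range [2.41, 7.58]).

Step 1: Update the sums with the new point (n goes from 9 to 10)
Σx  = 38.87 + 14.95 = 53.82
Σy  = 241.61 + 77.04 = 318.65
Σx² = 189.3721 + 14.95² = 189.3721 + 223.5025 = 412.8746
Σxy = 1118.6820 + 14.95×77.04 = 1118.6820 + 1151.7480 = 2270.4300

Step 2: Recompute the slope with b₁ = (nΣxy − ΣxΣy) / (nΣx² − (Σx)²)
Numerator   = 10×2270.4300 − 53.82×318.65 = 22704.3000 − 17149.7430 = 5554.5570
Denominator = 10×412.8746 − 53.82² = 4128.7460 − 2896.5924 = 1232.1536
b₁(new) = 5554.5570 / 1232.1536 = 4.5080

(Same formula on the original sums: (9×1118.6820 − 38.87×241.61) / (9×189.3721 − 38.87²) = 676.7573 / 193.4720 = 3.4980, matching the given fit.)

Step 3: Change in slope
Δβ₁ = 4.5080 − 3.4980 = +1.0100
Relative change = +1.0100 / 3.4980 × 100% = +28.9%
→ the slope increases when the point is added.

A high-leverage point only changes the slope if it is off the original line; here y = 77.04 is above the original trend, so the slope increases.
In practice: check such a point for data-entry or measurement error; refit with and without it and report both if conclusions differ.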